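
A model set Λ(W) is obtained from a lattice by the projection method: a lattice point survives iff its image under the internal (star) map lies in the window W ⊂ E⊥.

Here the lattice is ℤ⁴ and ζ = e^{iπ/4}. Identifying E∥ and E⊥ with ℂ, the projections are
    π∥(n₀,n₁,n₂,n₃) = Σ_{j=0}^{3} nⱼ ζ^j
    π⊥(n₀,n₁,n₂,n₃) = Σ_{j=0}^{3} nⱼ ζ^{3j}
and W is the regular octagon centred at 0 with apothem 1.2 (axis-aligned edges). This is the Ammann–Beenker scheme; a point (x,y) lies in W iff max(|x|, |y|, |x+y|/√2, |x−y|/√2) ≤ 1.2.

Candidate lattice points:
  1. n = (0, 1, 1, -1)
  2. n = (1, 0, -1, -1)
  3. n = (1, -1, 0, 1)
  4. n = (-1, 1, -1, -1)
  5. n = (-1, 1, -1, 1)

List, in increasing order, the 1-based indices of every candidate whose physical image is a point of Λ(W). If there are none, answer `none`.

Internal map: ζ^{3j} for j=0..3 gives (1,0), (−√2/2,√2/2), (0,−1), (√2/2,√2/2).
#1 (0, 1, 1, -1): internal (-1.414214, -1.000000); octagon support 1.707107 vs apothem 1.2 → ∉ W
#2 (1, 0, -1, -1): internal (0.292893, 0.292893); octagon support 0.414214 vs apothem 1.2 → ∈ W
#3 (1, -1, 0, 1): internal (2.414214, 0.000000); octagon support 2.414214 vs apothem 1.2 → ∉ W
#4 (-1, 1, -1, -1): internal (-2.414214, 1.000000); octagon support 2.414214 vs apothem 1.2 → ∉ W
#5 (-1, 1, -1, 1): internal (-1.000000, 2.414214); octagon support 2.414214 vs apothem 1.2 → ∉ W

2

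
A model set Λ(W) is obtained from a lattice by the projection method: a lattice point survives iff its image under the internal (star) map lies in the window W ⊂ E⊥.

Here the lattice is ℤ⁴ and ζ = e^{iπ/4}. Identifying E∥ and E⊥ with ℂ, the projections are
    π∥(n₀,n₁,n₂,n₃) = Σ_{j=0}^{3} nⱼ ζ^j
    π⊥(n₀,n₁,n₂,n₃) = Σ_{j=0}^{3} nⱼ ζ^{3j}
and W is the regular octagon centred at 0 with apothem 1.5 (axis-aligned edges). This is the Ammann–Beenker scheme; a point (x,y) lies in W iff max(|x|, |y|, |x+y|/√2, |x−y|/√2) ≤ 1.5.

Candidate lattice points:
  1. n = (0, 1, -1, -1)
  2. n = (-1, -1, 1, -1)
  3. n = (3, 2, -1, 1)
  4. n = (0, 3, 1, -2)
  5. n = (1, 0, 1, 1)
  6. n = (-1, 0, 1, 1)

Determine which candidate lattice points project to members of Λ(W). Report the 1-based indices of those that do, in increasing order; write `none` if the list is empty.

Internal map: ζ^{3j} for j=0..3 gives (1,0), (−√2/2,√2/2), (0,−1), (√2/2,√2/2).
candidate 1: n = (0, 1, -1, -1) → π⊥ ≈ (-1.41421, +1.00000); max(|x|,|y|,|x±y|/√2) = 1.70711 > 1.5 ⇒ ∉ W
candidate 2: n = (-1, -1, 1, -1) → π⊥ ≈ (-1.00000, -2.41421); max(|x|,|y|,|x±y|/√2) = 2.41421 > 1.5 ⇒ ∉ W
candidate 3: n = (3, 2, -1, 1) → π⊥ ≈ (+2.29289, +3.12132); max(|x|,|y|,|x±y|/√2) = 3.82843 > 1.5 ⇒ ∉ W
candidate 4: n = (0, 3, 1, -2) → π⊥ ≈ (-3.53553, -0.29289); max(|x|,|y|,|x±y|/√2) = 3.53553 > 1.5 ⇒ ∉ W
candidate 5: n = (1, 0, 1, 1) → π⊥ ≈ (+1.70711, -0.29289); max(|x|,|y|,|x±y|/√2) = 1.70711 > 1.5 ⇒ ∉ W
candidate 6: n = (-1, 0, 1, 1) → π⊥ ≈ (-0.29289, -0.29289); max(|x|,|y|,|x±y|/√2) = 0.41421 ≤ 1.5 ⇒ ∈ W

6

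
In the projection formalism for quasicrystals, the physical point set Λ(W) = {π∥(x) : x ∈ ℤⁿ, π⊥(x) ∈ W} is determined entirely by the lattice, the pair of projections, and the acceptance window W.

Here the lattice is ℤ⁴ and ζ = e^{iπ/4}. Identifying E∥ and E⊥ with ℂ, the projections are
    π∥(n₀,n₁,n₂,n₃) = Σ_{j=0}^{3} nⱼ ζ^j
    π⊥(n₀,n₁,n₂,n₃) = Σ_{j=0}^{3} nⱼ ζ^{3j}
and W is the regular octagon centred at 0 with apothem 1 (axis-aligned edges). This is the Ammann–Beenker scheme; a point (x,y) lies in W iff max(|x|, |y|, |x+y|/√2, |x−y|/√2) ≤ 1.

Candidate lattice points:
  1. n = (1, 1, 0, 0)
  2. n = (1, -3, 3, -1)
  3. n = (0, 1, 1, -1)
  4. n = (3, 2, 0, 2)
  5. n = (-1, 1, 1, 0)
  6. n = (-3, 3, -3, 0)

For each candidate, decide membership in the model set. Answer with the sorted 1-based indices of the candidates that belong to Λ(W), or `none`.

With ζ = e^{iπ/4} the internal vectors are ζ^0,ζ^3,ζ^6,ζ^9.
candidate 1: n = (1, 1, 0, 0) → π⊥ ≈ (+0.292893, +0.707107); max(|x|,|y|,|x±y|/√2) = 0.707107 ≤ 1 ⇒ ∈ W
candidate 2: n = (1, -3, 3, -1) → π⊥ ≈ (+2.414214, -5.828427); max(|x|,|y|,|x±y|/√2) = 5.828427 > 1 ⇒ ∉ W
candidate 3: n = (0, 1, 1, -1) → π⊥ ≈ (-1.414214, -1.000000); max(|x|,|y|,|x±y|/√2) = 1.707107 > 1 ⇒ ∉ W
candidate 4: n = (3, 2, 0, 2) → π⊥ ≈ (+3.000000, +2.828427); max(|x|,|y|,|x±y|/√2) = 4.121320 > 1 ⇒ ∉ W
candidate 5: n = (-1, 1, 1, 0) → π⊥ ≈ (-1.707107, -0.292893); max(|x|,|y|,|x±y|/√2) = 1.707107 > 1 ⇒ ∉ W
candidate 6: n = (-3, 3, -3, 0) → π⊥ ≈ (-5.121320, +5.121320); max(|x|,|y|,|x±y|/√2) = 7.242641 > 1 ⇒ ∉ W

1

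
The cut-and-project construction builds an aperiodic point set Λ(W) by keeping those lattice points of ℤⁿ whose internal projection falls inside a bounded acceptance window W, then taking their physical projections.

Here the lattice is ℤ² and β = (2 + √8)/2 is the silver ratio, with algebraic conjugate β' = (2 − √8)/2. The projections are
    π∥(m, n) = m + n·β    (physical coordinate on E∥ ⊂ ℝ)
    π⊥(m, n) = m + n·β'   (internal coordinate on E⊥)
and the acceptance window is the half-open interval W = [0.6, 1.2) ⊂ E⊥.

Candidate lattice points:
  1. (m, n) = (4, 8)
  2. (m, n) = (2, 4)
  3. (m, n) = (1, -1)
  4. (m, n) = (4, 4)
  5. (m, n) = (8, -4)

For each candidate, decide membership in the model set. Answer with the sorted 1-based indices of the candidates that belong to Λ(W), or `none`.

β' = (2−√8)/2 ≈ -0.4142.
[1] lift (4,8): star map gives 0.6863; window check 0.6 ≤ 0.6863 < 1.2 is true → IN Λ
[2] lift (2,4): star map gives 0.3431; window check 0.6 ≤ 0.3431 < 1.2 is false → out
[3] lift (1,-1): star map gives 1.4142; window check 0.6 ≤ 1.4142 < 1.2 is false → out
[4] lift (4,4): star map gives 2.3431; window check 0.6 ≤ 2.3431 < 1.2 is false → out
[5] lift (8,-4): star map gives 9.6569; window check 0.6 ≤ 9.6569 < 1.2 is false → out

1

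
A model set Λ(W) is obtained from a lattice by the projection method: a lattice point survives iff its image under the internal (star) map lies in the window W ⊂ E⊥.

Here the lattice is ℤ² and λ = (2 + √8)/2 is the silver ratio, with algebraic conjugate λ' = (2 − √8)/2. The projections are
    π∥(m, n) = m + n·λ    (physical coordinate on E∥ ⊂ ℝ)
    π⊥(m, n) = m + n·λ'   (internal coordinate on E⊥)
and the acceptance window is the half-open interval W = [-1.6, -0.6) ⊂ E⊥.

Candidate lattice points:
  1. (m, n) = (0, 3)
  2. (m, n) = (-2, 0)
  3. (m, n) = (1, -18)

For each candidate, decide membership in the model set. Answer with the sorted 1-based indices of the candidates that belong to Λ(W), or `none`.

λ' = (2−√8)/2 ≈ -0.41421.
candidate 1: (m,n)=(0,3) → π∥ = 0+3·λ ≈ 7.24264, π⊥ = 0+3·λ' ≈ -1.24264 ∈ [-1.6, -0.6) ⇒ IN Λ
candidate 2: (m,n)=(-2,0) → π∥ = -2+0·λ ≈ -2.00000, π⊥ = -2+0·λ' ≈ -2.00000 ∉ [-1.6, -0.6) ⇒ out
candidate 3: (m,n)=(1,-18) → π∥ = 1-18·λ ≈ -42.45584, π⊥ = 1-18·λ' ≈ 8.45584 ∉ [-1.6, -0.6) ⇒ out

1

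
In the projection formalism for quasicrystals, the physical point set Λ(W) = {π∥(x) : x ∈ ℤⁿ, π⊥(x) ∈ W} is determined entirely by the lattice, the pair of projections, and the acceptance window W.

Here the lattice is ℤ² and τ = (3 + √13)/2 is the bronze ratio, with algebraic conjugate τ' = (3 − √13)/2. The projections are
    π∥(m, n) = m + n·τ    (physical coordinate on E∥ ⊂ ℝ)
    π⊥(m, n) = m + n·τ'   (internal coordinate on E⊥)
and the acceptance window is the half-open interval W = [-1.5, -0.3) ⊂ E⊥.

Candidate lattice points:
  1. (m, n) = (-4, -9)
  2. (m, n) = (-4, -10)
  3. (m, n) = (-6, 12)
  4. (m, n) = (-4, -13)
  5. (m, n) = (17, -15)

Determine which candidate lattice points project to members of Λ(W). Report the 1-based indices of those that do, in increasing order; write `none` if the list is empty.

Numerically τ ≈ 3.302776 and τ' = −1/τ ≈ -0.302776.
candidate 1: (m,n)=(-4,-9) → π∥ = -4-9·τ ≈ -33.724981, π⊥ = -4-9·τ' ≈ -1.275019 ∈ [-1.5, -0.3) ⇒ IN Λ
candidate 2: (m,n)=(-4,-10) → π∥ = -4-10·τ ≈ -37.027756, π⊥ = -4-10·τ' ≈ -0.972244 ∈ [-1.5, -0.3) ⇒ IN Λ
candidate 3: (m,n)=(-6,12) → π∥ = -6+12·τ ≈ 33.633308, π⊥ = -6+12·τ' ≈ -9.633308 ∉ [-1.5, -0.3) ⇒ out
candidate 4: (m,n)=(-4,-13) → π∥ = -4-13·τ ≈ -46.936083, π⊥ = -4-13·τ' ≈ -0.063917 ∉ [-1.5, -0.3) ⇒ out
candidate 5: (m,n)=(17,-15) → π∥ = 17-15·τ ≈ -32.541635, π⊥ = 17-15·τ' ≈ 21.541635 ∉ [-1.5, -0.3) ⇒ out

1, 2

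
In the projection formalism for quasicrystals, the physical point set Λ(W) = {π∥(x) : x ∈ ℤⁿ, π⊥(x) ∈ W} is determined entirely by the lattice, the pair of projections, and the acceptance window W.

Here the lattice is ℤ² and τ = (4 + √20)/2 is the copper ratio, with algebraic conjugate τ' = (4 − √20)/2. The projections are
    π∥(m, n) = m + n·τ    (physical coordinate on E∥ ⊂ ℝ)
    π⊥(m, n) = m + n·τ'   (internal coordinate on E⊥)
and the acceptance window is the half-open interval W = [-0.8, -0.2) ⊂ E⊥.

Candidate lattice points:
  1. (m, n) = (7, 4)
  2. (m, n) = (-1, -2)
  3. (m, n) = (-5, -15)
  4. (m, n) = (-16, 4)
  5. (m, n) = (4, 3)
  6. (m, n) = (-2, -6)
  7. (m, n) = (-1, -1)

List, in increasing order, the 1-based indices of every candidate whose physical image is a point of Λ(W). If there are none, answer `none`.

2, 6, 7

Compute τ' = (4−√20)/2 = -0.236068, so π⊥(m,n) = m -0.236068·n.
#1 (7,4): internal coord 7 + (4)·τ' = +6.055728; +6.055728 ∉ [-0.8, -0.2) → out
#2 (-1,-2): internal coord -1 + (-2)·τ' = -0.527864; -0.527864 ∈ [-0.8, -0.2) → IN Λ
#3 (-5,-15): internal coord -5 + (-15)·τ' = -1.458980; -1.458980 ∉ [-0.8, -0.2) → out
#4 (-16,4): internal coord -16 + (4)·τ' = -16.944272; -16.944272 ∉ [-0.8, -0.2) → out
#5 (4,3): internal coord 4 + (3)·τ' = +3.291796; +3.291796 ∉ [-0.8, -0.2) → out
#6 (-2,-6): internal coord -2 + (-6)·τ' = -0.583592; -0.583592 ∈ [-0.8, -0.2) → IN Λ
#7 (-1,-1): internal coord -1 + (-1)·τ' = -0.763932; -0.763932 ∈ [-0.8, -0.2) → IN Λ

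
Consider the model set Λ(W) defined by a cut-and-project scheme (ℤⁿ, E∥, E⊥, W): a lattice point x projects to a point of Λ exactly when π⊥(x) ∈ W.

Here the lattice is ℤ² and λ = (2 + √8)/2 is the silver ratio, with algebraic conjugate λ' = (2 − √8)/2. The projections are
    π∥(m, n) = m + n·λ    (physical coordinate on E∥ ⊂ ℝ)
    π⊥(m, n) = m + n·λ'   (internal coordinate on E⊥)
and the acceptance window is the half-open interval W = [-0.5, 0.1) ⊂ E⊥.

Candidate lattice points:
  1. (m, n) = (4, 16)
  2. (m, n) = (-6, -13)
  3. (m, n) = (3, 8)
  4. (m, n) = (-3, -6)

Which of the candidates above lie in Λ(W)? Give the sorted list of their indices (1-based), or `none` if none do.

3

Numerically λ ≈ 2.41421 and λ' = −1/λ ≈ -0.41421.
[1] lift (4,16): star map gives -2.62742; window check -0.5 ≤ -2.62742 < 0.1 is false → out
[2] lift (-6,-13): star map gives -0.61522; window check -0.5 ≤ -0.61522 < 0.1 is false → out
[3] lift (3,8): star map gives -0.31371; window check -0.5 ≤ -0.31371 < 0.1 is true → IN Λ
[4] lift (-3,-6): star map gives -0.51472; window check -0.5 ≤ -0.51472 < 0.1 is false → out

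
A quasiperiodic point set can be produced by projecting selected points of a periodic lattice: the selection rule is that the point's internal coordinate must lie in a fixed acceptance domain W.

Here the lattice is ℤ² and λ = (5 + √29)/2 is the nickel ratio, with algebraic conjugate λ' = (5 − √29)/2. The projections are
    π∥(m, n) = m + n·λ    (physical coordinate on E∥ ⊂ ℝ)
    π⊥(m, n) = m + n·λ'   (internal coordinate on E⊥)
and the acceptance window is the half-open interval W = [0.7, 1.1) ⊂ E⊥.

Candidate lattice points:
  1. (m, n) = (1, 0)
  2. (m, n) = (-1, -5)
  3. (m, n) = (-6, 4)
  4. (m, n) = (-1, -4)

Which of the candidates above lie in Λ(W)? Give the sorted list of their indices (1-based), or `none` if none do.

1

Compute λ' = (5−√29)/2 = -0.19258, so π⊥(m,n) = m -0.19258·n.
[1] lift (1,0): star map gives 1.00000; window check 0.7 ≤ 1.00000 < 1.1 is true → IN Λ
[2] lift (-1,-5): star map gives -0.03709; window check 0.7 ≤ -0.03709 < 1.1 is false → out
[3] lift (-6,4): star map gives -6.77033; window check 0.7 ≤ -6.77033 < 1.1 is false → out
[4] lift (-1,-4): star map gives -0.22967; window check 0.7 ≤ -0.22967 < 1.1 is false → out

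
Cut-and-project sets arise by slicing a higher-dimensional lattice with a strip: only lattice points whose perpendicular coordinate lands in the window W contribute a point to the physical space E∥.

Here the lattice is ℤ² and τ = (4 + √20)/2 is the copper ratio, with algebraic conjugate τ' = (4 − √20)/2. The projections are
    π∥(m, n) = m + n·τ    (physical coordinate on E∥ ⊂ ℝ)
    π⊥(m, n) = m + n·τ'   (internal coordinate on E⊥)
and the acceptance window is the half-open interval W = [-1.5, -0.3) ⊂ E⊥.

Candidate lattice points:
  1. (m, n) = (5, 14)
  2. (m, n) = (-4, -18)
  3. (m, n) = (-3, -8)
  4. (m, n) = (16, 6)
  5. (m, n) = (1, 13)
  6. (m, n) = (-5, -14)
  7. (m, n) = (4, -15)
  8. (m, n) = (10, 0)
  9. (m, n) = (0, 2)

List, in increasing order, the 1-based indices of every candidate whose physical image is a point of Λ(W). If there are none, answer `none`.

3, 9

τ' = (4−√20)/2 ≈ -0.236068.
#1 (5,14): internal coord 5 + (14)·τ' = +1.695048; +1.695048 ∉ [-1.5, -0.3) → out
#2 (-4,-18): internal coord -4 + (-18)·τ' = +0.249224; +0.249224 ∉ [-1.5, -0.3) → out
#3 (-3,-8): internal coord -3 + (-8)·τ' = -1.111456; -1.111456 ∈ [-1.5, -0.3) → IN Λ
#4 (16,6): internal coord 16 + (6)·τ' = +14.583592; +14.583592 ∉ [-1.5, -0.3) → out
#5 (1,13): internal coord 1 + (13)·τ' = -2.068884; -2.068884 ∉ [-1.5, -0.3) → out
#6 (-5,-14): internal coord -5 + (-14)·τ' = -1.695048; -1.695048 ∉ [-1.5, -0.3) → out
#7 (4,-15): internal coord 4 + (-15)·τ' = +7.541020; +7.541020 ∉ [-1.5, -0.3) → out
#8 (10,0): internal coord 10 + (0)·τ' = +10.000000; +10.000000 ∉ [-1.5, -0.3) → out
#9 (0,2): internal coord 0 + (2)·τ' = -0.472136; -0.472136 ∈ [-1.5, -0.3) → IN Λ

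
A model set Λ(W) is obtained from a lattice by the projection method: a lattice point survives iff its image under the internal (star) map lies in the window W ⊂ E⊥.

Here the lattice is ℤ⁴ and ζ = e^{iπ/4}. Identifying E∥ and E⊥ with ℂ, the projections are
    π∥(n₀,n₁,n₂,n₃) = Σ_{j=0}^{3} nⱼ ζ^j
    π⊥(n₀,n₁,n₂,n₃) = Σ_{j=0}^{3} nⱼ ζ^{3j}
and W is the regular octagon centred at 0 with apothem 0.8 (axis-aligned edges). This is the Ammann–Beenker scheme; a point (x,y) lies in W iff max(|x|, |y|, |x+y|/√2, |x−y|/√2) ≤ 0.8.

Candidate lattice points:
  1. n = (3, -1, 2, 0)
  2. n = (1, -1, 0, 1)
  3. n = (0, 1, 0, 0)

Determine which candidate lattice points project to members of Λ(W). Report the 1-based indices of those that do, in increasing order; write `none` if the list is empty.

π⊥(n) = n₀ + n₁ζ³ + n₂ζ⁶ + n₃ζ⁹ where ζ = e^{iπ/4}.
#1 (3, -1, 2, 0): internal (3.707107, -2.707107); octagon support 4.535534 vs apothem 0.8 → ∉ W
#2 (1, -1, 0, 1): internal (2.414214, 0.000000); octagon support 2.414214 vs apothem 0.8 → ∉ W
#3 (0, 1, 0, 0): internal (-0.707107, 0.707107); octagon support 1.000000 vs apothem 0.8 → ∉ W

none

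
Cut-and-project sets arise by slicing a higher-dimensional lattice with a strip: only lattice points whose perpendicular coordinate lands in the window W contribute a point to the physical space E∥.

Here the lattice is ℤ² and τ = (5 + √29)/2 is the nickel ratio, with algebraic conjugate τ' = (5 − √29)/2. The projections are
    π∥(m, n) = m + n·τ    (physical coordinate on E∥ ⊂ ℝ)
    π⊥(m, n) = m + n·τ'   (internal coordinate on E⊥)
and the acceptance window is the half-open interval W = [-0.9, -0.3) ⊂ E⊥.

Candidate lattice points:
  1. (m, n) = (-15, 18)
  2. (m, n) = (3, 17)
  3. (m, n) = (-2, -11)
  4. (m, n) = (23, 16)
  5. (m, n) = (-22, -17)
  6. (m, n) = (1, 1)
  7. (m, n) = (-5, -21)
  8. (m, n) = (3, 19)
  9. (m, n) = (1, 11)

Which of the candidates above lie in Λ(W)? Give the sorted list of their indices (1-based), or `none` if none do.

Compute τ' = (5−√29)/2 = -0.19258, so π⊥(m,n) = m -0.19258·n.
#1 (-15,18): internal coord -15 + (18)·τ' = -18.46648; -18.46648 ∉ [-0.9, -0.3) → out
#2 (3,17): internal coord 3 + (17)·τ' = -0.27390; -0.27390 ∉ [-0.9, -0.3) → out
#3 (-2,-11): internal coord -2 + (-11)·τ' = +0.11841; +0.11841 ∉ [-0.9, -0.3) → out
#4 (23,16): internal coord 23 + (16)·τ' = +19.91868; +19.91868 ∉ [-0.9, -0.3) → out
#5 (-22,-17): internal coord -22 + (-17)·τ' = -18.72610; -18.72610 ∉ [-0.9, -0.3) → out
#6 (1,1): internal coord 1 + (1)·τ' = +0.80742; +0.80742 ∉ [-0.9, -0.3) → out
#7 (-5,-21): internal coord -5 + (-21)·τ' = -0.95577; -0.95577 ∉ [-0.9, -0.3) → out
#8 (3,19): internal coord 3 + (19)·τ' = -0.65907; -0.65907 ∈ [-0.9, -0.3) → IN Λ
#9 (1,11): internal coord 1 + (11)·τ' = -1.11841; -1.11841 ∉ [-0.9, -0.3) → out

8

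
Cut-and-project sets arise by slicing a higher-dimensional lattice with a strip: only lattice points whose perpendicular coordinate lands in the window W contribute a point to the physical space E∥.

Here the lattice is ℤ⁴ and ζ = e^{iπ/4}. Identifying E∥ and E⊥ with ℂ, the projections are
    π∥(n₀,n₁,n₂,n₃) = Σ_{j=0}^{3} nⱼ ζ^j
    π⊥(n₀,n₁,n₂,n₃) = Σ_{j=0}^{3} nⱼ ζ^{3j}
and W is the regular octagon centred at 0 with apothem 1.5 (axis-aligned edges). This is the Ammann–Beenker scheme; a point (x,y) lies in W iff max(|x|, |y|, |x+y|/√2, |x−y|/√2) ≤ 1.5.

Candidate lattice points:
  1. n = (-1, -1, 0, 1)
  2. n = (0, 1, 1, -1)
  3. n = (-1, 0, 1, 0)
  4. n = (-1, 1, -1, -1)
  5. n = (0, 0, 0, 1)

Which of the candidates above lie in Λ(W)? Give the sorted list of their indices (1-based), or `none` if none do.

1, 3, 5

π⊥(n) = n₀ + n₁ζ³ + n₂ζ⁶ + n₃ζ⁹ where ζ = e^{iπ/4}.
#1 (-1, -1, 0, 1): internal (0.41421, 0.00000); octagon support 0.41421 vs apothem 1.5 → ∈ W
#2 (0, 1, 1, -1): internal (-1.41421, -1.00000); octagon support 1.70711 vs apothem 1.5 → ∉ W
#3 (-1, 0, 1, 0): internal (-1.00000, -1.00000); octagon support 1.41421 vs apothem 1.5 → ∈ W
#4 (-1, 1, -1, -1): internal (-2.41421, 1.00000); octagon support 2.41421 vs apothem 1.5 → ∉ W
#5 (0, 0, 0, 1): internal (0.70711, 0.70711); octagon support 1.00000 vs apothem 1.5 → ∈ W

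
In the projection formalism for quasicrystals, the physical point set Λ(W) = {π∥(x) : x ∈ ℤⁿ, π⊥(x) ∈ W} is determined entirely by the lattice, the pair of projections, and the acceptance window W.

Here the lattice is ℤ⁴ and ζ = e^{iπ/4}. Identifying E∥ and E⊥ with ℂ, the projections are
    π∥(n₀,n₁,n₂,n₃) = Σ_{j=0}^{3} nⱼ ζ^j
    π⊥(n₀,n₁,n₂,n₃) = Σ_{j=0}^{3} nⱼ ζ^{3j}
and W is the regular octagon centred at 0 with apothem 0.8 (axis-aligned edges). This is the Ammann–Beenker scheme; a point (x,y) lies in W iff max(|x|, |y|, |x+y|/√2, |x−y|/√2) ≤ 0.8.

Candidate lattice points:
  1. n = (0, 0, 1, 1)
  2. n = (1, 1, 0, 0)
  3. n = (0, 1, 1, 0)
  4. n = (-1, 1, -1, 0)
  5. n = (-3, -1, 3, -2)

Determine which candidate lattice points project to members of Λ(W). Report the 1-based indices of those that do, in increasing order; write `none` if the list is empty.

With ζ = e^{iπ/4} the internal vectors are ζ^0,ζ^3,ζ^6,ζ^9.
candidate 1: n = (0, 0, 1, 1) → π⊥ ≈ (+0.707107, -0.292893); max(|x|,|y|,|x±y|/√2) = 0.707107 ≤ 0.8 ⇒ ∈ W
candidate 2: n = (1, 1, 0, 0) → π⊥ ≈ (+0.292893, +0.707107); max(|x|,|y|,|x±y|/√2) = 0.707107 ≤ 0.8 ⇒ ∈ W
candidate 3: n = (0, 1, 1, 0) → π⊥ ≈ (-0.707107, -0.292893); max(|x|,|y|,|x±y|/√2) = 0.707107 ≤ 0.8 ⇒ ∈ W
candidate 4: n = (-1, 1, -1, 0) → π⊥ ≈ (-1.707107, +1.707107); max(|x|,|y|,|x±y|/√2) = 2.414214 > 0.8 ⇒ ∉ W
candidate 5: n = (-3, -1, 3, -2) → π⊥ ≈ (-3.707107, -5.121320); max(|x|,|y|,|x±y|/√2) = 6.242641 > 0.8 ⇒ ∉ W

1, 2, 3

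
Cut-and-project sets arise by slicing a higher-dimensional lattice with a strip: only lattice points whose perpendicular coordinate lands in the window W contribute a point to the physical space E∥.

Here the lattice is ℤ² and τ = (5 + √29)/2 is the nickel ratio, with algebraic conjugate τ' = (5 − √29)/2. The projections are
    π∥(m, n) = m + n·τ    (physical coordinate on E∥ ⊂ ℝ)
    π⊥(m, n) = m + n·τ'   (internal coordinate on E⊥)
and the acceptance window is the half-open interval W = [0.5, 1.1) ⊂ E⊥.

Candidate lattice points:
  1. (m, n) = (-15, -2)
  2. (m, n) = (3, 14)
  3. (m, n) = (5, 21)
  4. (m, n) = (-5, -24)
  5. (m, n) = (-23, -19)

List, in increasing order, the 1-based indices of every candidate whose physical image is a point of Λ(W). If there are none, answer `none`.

3

τ' = (5−√29)/2 ≈ -0.19258.
candidate 1: (m,n)=(-15,-2) → π∥ = -15-2·τ ≈ -25.38516, π⊥ = -15-2·τ' ≈ -14.61484 ∉ [0.5, 1.1) ⇒ out
candidate 2: (m,n)=(3,14) → π∥ = 3+14·τ ≈ 75.69615, π⊥ = 3+14·τ' ≈ 0.30385 ∉ [0.5, 1.1) ⇒ out
candidate 3: (m,n)=(5,21) → π∥ = 5+21·τ ≈ 114.04423, π⊥ = 5+21·τ' ≈ 0.95577 ∈ [0.5, 1.1) ⇒ IN Λ
candidate 4: (m,n)=(-5,-24) → π∥ = -5-24·τ ≈ -129.62198, π⊥ = -5-24·τ' ≈ -0.37802 ∉ [0.5, 1.1) ⇒ out
candidate 5: (m,n)=(-23,-19) → π∥ = -23-19·τ ≈ -121.65907, π⊥ = -23-19·τ' ≈ -19.34093 ∉ [0.5, 1.1) ⇒ out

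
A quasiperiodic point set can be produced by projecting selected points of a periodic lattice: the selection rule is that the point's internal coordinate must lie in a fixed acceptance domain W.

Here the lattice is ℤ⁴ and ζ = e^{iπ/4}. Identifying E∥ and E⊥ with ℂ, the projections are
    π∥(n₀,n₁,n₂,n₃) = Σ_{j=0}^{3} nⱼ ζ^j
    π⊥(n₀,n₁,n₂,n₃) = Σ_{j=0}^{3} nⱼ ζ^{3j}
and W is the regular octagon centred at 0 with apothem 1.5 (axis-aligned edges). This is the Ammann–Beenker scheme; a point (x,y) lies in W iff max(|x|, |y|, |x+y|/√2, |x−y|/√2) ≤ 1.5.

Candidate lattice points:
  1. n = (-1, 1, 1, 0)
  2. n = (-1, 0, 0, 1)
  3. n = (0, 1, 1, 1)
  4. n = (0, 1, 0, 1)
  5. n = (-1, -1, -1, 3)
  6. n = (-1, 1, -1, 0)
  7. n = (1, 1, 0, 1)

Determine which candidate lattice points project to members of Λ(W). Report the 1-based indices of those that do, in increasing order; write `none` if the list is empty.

2, 3, 4

With ζ = e^{iπ/4} the internal vectors are ζ^0,ζ^3,ζ^6,ζ^9.
#1 (-1, 1, 1, 0): internal (-1.70711, -0.29289); octagon support 1.70711 vs apothem 1.5 → ∉ W
#2 (-1, 0, 0, 1): internal (-0.29289, 0.70711); octagon support 0.70711 vs apothem 1.5 → ∈ W
#3 (0, 1, 1, 1): internal (0.00000, 0.41421); octagon support 0.41421 vs apothem 1.5 → ∈ W
#4 (0, 1, 0, 1): internal (0.00000, 1.41421); octagon support 1.41421 vs apothem 1.5 → ∈ W
#5 (-1, -1, -1, 3): internal (1.82843, 2.41421); octagon support 3.00000 vs apothem 1.5 → ∉ W
#6 (-1, 1, -1, 0): internal (-1.70711, 1.70711); octagon support 2.41421 vs apothem 1.5 → ∉ W
#7 (1, 1, 0, 1): internal (1.00000, 1.41421); octagon support 1.70711 vs apothem 1.5 → ∉ W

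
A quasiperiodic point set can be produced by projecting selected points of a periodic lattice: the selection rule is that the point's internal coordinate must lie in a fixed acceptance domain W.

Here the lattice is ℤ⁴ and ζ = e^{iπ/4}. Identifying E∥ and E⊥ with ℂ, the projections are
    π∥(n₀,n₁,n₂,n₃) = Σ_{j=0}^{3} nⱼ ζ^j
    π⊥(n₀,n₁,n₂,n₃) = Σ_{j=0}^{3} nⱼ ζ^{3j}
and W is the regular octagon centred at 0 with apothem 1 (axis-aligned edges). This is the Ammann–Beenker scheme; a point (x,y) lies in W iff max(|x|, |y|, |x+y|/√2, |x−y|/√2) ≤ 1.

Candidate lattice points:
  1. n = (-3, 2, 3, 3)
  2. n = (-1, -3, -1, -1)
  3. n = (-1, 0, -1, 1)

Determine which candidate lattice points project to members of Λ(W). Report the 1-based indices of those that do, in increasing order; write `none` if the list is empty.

none

Internal map: ζ^{3j} for j=0..3 gives (1,0), (−√2/2,√2/2), (0,−1), (√2/2,√2/2).
#1 (-3, 2, 3, 3): internal (-2.2929, 0.5355); octagon support 2.2929 vs apothem 1 → ∉ W
#2 (-1, -3, -1, -1): internal (0.4142, -1.8284); octagon support 1.8284 vs apothem 1 → ∉ W
#3 (-1, 0, -1, 1): internal (-0.2929, 1.7071); octagon support 1.7071 vs apothem 1 → ∉ W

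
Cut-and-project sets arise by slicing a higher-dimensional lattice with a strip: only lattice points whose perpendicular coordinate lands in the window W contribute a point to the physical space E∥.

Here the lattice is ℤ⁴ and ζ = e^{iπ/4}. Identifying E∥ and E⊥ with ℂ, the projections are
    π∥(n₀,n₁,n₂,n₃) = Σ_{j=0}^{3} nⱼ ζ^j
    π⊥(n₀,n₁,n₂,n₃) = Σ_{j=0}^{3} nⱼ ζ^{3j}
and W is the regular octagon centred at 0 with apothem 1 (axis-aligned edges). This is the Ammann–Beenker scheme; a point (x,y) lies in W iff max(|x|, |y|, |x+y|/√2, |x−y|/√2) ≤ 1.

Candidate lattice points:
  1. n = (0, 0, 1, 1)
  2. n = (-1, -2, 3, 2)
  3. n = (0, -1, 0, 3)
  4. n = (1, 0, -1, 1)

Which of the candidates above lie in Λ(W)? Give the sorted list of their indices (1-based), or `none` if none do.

With ζ = e^{iπ/4} the internal vectors are ζ^0,ζ^3,ζ^6,ζ^9.
candidate 1: n = (0, 0, 1, 1) → π⊥ ≈ (+0.70711, -0.29289); max(|x|,|y|,|x±y|/√2) = 0.70711 ≤ 1 ⇒ ∈ W
candidate 2: n = (-1, -2, 3, 2) → π⊥ ≈ (+1.82843, -3.00000); max(|x|,|y|,|x±y|/√2) = 3.41421 > 1 ⇒ ∉ W
candidate 3: n = (0, -1, 0, 3) → π⊥ ≈ (+2.82843, +1.41421); max(|x|,|y|,|x±y|/√2) = 3.00000 > 1 ⇒ ∉ W
candidate 4: n = (1, 0, -1, 1) → π⊥ ≈ (+1.70711, +1.70711); max(|x|,|y|,|x±y|/√2) = 2.41421 > 1 ⇒ ∉ W

1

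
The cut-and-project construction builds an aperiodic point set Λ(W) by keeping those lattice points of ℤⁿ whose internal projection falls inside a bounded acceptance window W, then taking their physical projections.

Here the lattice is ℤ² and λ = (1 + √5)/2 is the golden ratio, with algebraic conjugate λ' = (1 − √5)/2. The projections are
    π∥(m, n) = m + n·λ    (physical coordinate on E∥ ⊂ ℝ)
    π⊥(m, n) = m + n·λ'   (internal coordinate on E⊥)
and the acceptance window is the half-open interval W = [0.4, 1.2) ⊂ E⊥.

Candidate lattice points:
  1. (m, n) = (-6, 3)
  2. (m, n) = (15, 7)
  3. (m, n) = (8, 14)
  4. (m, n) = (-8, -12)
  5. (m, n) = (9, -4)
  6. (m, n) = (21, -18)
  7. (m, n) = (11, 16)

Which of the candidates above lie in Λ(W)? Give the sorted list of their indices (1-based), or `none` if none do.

7

λ' = (1−√5)/2 ≈ -0.61803.
#1 (-6,3): internal coord -6 + (3)·λ' = -7.85410; -7.85410 ∉ [0.4, 1.2) → out
#2 (15,7): internal coord 15 + (7)·λ' = +10.67376; +10.67376 ∉ [0.4, 1.2) → out
#3 (8,14): internal coord 8 + (14)·λ' = -0.65248; -0.65248 ∉ [0.4, 1.2) → out
#4 (-8,-12): internal coord -8 + (-12)·λ' = -0.58359; -0.58359 ∉ [0.4, 1.2) → out
#5 (9,-4): internal coord 9 + (-4)·λ' = +11.47214; +11.47214 ∉ [0.4, 1.2) → out
#6 (21,-18): internal coord 21 + (-18)·λ' = +32.12461; +32.12461 ∉ [0.4, 1.2) → out
#7 (11,16): internal coord 11 + (16)·λ' = +1.11146; +1.11146 ∈ [0.4, 1.2) → IN Λ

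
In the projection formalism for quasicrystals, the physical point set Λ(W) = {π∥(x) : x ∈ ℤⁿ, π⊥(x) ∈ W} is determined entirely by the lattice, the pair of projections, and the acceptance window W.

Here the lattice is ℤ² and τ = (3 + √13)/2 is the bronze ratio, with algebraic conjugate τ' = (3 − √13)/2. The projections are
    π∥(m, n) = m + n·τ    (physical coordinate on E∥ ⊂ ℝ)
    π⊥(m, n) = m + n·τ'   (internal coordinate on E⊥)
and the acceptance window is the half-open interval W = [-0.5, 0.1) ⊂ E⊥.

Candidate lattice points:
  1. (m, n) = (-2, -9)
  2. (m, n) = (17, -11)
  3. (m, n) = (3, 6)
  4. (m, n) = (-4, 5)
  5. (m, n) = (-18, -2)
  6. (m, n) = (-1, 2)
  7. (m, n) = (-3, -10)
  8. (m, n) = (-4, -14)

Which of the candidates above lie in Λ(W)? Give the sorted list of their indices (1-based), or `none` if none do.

τ' = (3−√13)/2 ≈ -0.302776.
candidate 1: (m,n)=(-2,-9) → π∥ = -2-9·τ ≈ -31.724981, π⊥ = -2-9·τ' ≈ 0.724981 ∉ [-0.5, 0.1) ⇒ out
candidate 2: (m,n)=(17,-11) → π∥ = 17-11·τ ≈ -19.330532, π⊥ = 17-11·τ' ≈ 20.330532 ∉ [-0.5, 0.1) ⇒ out
candidate 3: (m,n)=(3,6) → π∥ = 3+6·τ ≈ 22.816654, π⊥ = 3+6·τ' ≈ 1.183346 ∉ [-0.5, 0.1) ⇒ out
candidate 4: (m,n)=(-4,5) → π∥ = -4+5·τ ≈ 12.513878, π⊥ = -4+5·τ' ≈ -5.513878 ∉ [-0.5, 0.1) ⇒ out
candidate 5: (m,n)=(-18,-2) → π∥ = -18-2·τ ≈ -24.605551, π⊥ = -18-2·τ' ≈ -17.394449 ∉ [-0.5, 0.1) ⇒ out
candidate 6: (m,n)=(-1,2) → π∥ = -1+2·τ ≈ 5.605551, π⊥ = -1+2·τ' ≈ -1.605551 ∉ [-0.5, 0.1) ⇒ out
candidate 7: (m,n)=(-3,-10) → π∥ = -3-10·τ ≈ -36.027756, π⊥ = -3-10·τ' ≈ 0.027756 ∈ [-0.5, 0.1) ⇒ IN Λ
candidate 8: (m,n)=(-4,-14) → π∥ = -4-14·τ ≈ -50.238859, π⊥ = -4-14·τ' ≈ 0.238859 ∉ [-0.5, 0.1) ⇒ out

7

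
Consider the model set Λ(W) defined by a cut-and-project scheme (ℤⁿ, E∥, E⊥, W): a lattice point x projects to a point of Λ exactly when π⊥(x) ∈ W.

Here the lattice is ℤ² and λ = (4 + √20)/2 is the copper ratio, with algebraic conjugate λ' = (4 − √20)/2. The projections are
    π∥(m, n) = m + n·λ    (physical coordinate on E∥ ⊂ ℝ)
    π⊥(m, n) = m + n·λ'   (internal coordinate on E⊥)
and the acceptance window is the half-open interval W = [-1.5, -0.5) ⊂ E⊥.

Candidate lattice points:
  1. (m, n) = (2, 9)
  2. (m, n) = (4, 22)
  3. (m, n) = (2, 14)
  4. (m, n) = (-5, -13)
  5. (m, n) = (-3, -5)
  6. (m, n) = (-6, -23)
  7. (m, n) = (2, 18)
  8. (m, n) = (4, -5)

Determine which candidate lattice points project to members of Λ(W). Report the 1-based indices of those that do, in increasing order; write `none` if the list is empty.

Numerically λ ≈ 4.23607 and λ' = −1/λ ≈ -0.23607.
candidate 1: (m,n)=(2,9) → π∥ = 2+9·λ ≈ 40.12461, π⊥ = 2+9·λ' ≈ -0.12461 ∉ [-1.5, -0.5) ⇒ out
candidate 2: (m,n)=(4,22) → π∥ = 4+22·λ ≈ 97.19350, π⊥ = 4+22·λ' ≈ -1.19350 ∈ [-1.5, -0.5) ⇒ IN Λ
candidate 3: (m,n)=(2,14) → π∥ = 2+14·λ ≈ 61.30495, π⊥ = 2+14·λ' ≈ -1.30495 ∈ [-1.5, -0.5) ⇒ IN Λ
candidate 4: (m,n)=(-5,-13) → π∥ = -5-13·λ ≈ -60.06888, π⊥ = -5-13·λ' ≈ -1.93112 ∉ [-1.5, -0.5) ⇒ out
candidate 5: (m,n)=(-3,-5) → π∥ = -3-5·λ ≈ -24.18034, π⊥ = -3-5·λ' ≈ -1.81966 ∉ [-1.5, -0.5) ⇒ out
candidate 6: (m,n)=(-6,-23) → π∥ = -6-23·λ ≈ -103.42956, π⊥ = -6-23·λ' ≈ -0.57044 ∈ [-1.5, -0.5) ⇒ IN Λ
candidate 7: (m,n)=(2,18) → π∥ = 2+18·λ ≈ 78.24922, π⊥ = 2+18·λ' ≈ -2.24922 ∉ [-1.5, -0.5) ⇒ out
candidate 8: (m,n)=(4,-5) → π∥ = 4-5·λ ≈ -17.18034, π⊥ = 4-5·λ' ≈ 5.18034 ∉ [-1.5, -0.5) ⇒ out

2, 3, 6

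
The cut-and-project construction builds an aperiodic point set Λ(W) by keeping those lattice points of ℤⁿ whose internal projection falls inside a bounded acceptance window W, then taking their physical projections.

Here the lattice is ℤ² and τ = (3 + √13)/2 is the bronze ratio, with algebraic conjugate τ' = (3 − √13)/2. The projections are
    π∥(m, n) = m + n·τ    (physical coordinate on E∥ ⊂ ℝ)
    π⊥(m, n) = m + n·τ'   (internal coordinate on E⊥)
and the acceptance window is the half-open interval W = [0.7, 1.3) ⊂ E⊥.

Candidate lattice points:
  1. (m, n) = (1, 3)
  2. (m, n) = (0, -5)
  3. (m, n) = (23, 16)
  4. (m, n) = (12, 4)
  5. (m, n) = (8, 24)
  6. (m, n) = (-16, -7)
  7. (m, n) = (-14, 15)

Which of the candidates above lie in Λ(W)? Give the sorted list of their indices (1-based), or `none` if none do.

5

Compute τ' = (3−√13)/2 = -0.302776, so π⊥(m,n) = m -0.302776·n.
[1] lift (1,3): star map gives 0.091673; window check 0.7 ≤ 0.091673 < 1.3 is false → out
[2] lift (0,-5): star map gives 1.513878; window check 0.7 ≤ 1.513878 < 1.3 is false → out
[3] lift (23,16): star map gives 18.155590; window check 0.7 ≤ 18.155590 < 1.3 is false → out
[4] lift (12,4): star map gives 10.788897; window check 0.7 ≤ 10.788897 < 1.3 is false → out
[5] lift (8,24): star map gives 0.733385; window check 0.7 ≤ 0.733385 < 1.3 is true → IN Λ
[6] lift (-16,-7): star map gives -13.880571; window check 0.7 ≤ -13.880571 < 1.3 is false → out
[7] lift (-14,15): star map gives -18.541635; window check 0.7 ≤ -18.541635 < 1.3 is false → out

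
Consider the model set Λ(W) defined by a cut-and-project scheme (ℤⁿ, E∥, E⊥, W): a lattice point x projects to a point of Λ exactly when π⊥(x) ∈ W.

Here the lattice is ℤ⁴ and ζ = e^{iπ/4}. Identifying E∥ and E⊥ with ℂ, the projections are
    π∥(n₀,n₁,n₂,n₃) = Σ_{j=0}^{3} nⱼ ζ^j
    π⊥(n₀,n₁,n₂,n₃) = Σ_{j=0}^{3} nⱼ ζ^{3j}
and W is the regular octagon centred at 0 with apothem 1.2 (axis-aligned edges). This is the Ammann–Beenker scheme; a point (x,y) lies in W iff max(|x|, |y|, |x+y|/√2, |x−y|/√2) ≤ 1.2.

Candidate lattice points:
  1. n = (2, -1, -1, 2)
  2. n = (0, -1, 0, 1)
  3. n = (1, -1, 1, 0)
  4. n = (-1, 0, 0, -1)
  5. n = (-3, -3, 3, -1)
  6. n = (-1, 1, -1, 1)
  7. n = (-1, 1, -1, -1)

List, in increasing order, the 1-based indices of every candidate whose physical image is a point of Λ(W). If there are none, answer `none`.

none

Internal map: ζ^{3j} for j=0..3 gives (1,0), (−√2/2,√2/2), (0,−1), (√2/2,√2/2).
candidate 1: n = (2, -1, -1, 2) → π⊥ ≈ (+4.121320, +1.707107); max(|x|,|y|,|x±y|/√2) = 4.121320 > 1.2 ⇒ ∉ W
candidate 2: n = (0, -1, 0, 1) → π⊥ ≈ (+1.414214, +0.000000); max(|x|,|y|,|x±y|/√2) = 1.414214 > 1.2 ⇒ ∉ W
candidate 3: n = (1, -1, 1, 0) → π⊥ ≈ (+1.707107, -1.707107); max(|x|,|y|,|x±y|/√2) = 2.414214 > 1.2 ⇒ ∉ W
candidate 4: n = (-1, 0, 0, -1) → π⊥ ≈ (-1.707107, -0.707107); max(|x|,|y|,|x±y|/√2) = 1.707107 > 1.2 ⇒ ∉ W
candidate 5: n = (-3, -3, 3, -1) → π⊥ ≈ (-1.585786, -5.828427); max(|x|,|y|,|x±y|/√2) = 5.828427 > 1.2 ⇒ ∉ W
candidate 6: n = (-1, 1, -1, 1) → π⊥ ≈ (-1.000000, +2.414214); max(|x|,|y|,|x±y|/√2) = 2.414214 > 1.2 ⇒ ∉ W
candidate 7: n = (-1, 1, -1, -1) → π⊥ ≈ (-2.414214, +1.000000); max(|x|,|y|,|x±y|/√2) = 2.414214 > 1.2 ⇒ ∉ W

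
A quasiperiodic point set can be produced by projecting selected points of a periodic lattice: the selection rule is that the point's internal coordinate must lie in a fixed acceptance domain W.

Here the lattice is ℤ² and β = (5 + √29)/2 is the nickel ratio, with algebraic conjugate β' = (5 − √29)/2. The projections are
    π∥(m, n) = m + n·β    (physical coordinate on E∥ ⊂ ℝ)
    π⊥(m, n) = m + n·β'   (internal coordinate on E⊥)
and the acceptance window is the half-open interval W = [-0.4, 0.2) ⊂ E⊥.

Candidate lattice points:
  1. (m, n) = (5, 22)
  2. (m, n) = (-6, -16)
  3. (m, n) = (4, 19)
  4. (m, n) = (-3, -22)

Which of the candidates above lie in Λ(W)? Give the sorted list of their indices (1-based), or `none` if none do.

β' = (5−√29)/2 ≈ -0.19258.
[1] lift (5,22): star map gives 0.76319; window check -0.4 ≤ 0.76319 < 0.2 is false → out
[2] lift (-6,-16): star map gives -2.91868; window check -0.4 ≤ -2.91868 < 0.2 is false → out
[3] lift (4,19): star map gives 0.34093; window check -0.4 ≤ 0.34093 < 0.2 is false → out
[4] lift (-3,-22): star map gives 1.23681; window check -0.4 ≤ 1.23681 < 0.2 is false → out

none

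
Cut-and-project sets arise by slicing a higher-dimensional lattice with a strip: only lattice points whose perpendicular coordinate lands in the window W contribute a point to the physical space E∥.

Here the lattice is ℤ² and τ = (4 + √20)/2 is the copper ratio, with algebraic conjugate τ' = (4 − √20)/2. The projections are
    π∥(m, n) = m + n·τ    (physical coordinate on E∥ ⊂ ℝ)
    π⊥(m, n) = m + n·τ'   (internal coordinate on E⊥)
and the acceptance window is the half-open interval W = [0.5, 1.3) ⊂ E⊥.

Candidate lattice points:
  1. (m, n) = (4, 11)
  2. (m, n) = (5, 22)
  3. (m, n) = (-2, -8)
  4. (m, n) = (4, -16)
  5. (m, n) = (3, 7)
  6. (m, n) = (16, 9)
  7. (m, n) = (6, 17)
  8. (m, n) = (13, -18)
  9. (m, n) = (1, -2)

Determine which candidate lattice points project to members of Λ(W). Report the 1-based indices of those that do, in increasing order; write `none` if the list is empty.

τ' = (4−√20)/2 ≈ -0.236068.
#1 (4,11): internal coord 4 + (11)·τ' = +1.403252; +1.403252 ∉ [0.5, 1.3) → out
#2 (5,22): internal coord 5 + (22)·τ' = -0.193496; -0.193496 ∉ [0.5, 1.3) → out
#3 (-2,-8): internal coord -2 + (-8)·τ' = -0.111456; -0.111456 ∉ [0.5, 1.3) → out
#4 (4,-16): internal coord 4 + (-16)·τ' = +7.777088; +7.777088 ∉ [0.5, 1.3) → out
#5 (3,7): internal coord 3 + (7)·τ' = +1.347524; +1.347524 ∉ [0.5, 1.3) → out
#6 (16,9): internal coord 16 + (9)·τ' = +13.875388; +13.875388 ∉ [0.5, 1.3) → out
#7 (6,17): internal coord 6 + (17)·τ' = +1.986844; +1.986844 ∉ [0.5, 1.3) → out
#8 (13,-18): internal coord 13 + (-18)·τ' = +17.249224; +17.249224 ∉ [0.5, 1.3) → out
#9 (1,-2): internal coord 1 + (-2)·τ' = +1.472136; +1.472136 ∉ [0.5, 1.3) → out

none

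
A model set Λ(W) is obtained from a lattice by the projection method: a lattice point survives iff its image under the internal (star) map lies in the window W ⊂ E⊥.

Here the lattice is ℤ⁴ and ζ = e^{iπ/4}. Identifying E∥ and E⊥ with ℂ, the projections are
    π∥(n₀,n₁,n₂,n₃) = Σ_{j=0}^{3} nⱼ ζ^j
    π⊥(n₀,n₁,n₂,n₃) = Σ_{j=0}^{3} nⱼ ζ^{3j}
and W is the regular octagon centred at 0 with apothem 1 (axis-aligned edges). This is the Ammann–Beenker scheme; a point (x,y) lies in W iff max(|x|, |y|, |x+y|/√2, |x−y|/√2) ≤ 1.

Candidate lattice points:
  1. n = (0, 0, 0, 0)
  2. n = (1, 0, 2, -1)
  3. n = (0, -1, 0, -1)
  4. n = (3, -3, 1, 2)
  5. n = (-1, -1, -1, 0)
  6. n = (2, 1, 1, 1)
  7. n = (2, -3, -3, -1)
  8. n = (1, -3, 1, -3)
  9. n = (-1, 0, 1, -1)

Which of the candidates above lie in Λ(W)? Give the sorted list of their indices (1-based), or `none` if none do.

1, 5

Internal map: ζ^{3j} for j=0..3 gives (1,0), (−√2/2,√2/2), (0,−1), (√2/2,√2/2).
#1 (0, 0, 0, 0): internal (0.0000, 0.0000); octagon support 0.0000 vs apothem 1 → ∈ W
#2 (1, 0, 2, -1): internal (0.2929, -2.7071); octagon support 2.7071 vs apothem 1 → ∉ W
#3 (0, -1, 0, -1): internal (0.0000, -1.4142); octagon support 1.4142 vs apothem 1 → ∉ W
#4 (3, -3, 1, 2): internal (6.5355, -1.7071); octagon support 6.5355 vs apothem 1 → ∉ W
#5 (-1, -1, -1, 0): internal (-0.2929, 0.2929); octagon support 0.4142 vs apothem 1 → ∈ W
#6 (2, 1, 1, 1): internal (2.0000, 0.4142); octagon support 2.0000 vs apothem 1 → ∉ W
#7 (2, -3, -3, -1): internal (3.4142, 0.1716); octagon support 3.4142 vs apothem 1 → ∉ W
#8 (1, -3, 1, -3): internal (1.0000, -5.2426); octagon support 5.2426 vs apothem 1 → ∉ W
#9 (-1, 0, 1, -1): internal (-1.7071, -1.7071); octagon support 2.4142 vs apothem 1 → ∉ W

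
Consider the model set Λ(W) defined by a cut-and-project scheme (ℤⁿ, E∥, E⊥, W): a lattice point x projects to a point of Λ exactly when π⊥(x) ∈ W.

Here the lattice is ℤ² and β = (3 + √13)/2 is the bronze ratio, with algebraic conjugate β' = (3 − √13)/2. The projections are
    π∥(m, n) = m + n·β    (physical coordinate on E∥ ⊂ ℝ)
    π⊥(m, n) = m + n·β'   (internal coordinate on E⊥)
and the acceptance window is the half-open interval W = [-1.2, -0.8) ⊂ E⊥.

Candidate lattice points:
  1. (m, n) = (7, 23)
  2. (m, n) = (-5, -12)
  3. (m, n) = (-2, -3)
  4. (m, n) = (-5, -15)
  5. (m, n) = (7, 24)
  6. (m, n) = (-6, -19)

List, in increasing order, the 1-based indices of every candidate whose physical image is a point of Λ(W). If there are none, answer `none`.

3

Compute β' = (3−√13)/2 = -0.30278, so π⊥(m,n) = m -0.30278·n.
candidate 1: (m,n)=(7,23) → π∥ = 7+23·β ≈ 82.96384, π⊥ = 7+23·β' ≈ 0.03616 ∉ [-1.2, -0.8) ⇒ out
candidate 2: (m,n)=(-5,-12) → π∥ = -5-12·β ≈ -44.63331, π⊥ = -5-12·β' ≈ -1.36669 ∉ [-1.2, -0.8) ⇒ out
candidate 3: (m,n)=(-2,-3) → π∥ = -2-3·β ≈ -11.90833, π⊥ = -2-3·β' ≈ -1.09167 ∈ [-1.2, -0.8) ⇒ IN Λ
candidate 4: (m,n)=(-5,-15) → π∥ = -5-15·β ≈ -54.54163, π⊥ = -5-15·β' ≈ -0.45837 ∉ [-1.2, -0.8) ⇒ out
candidate 5: (m,n)=(7,24) → π∥ = 7+24·β ≈ 86.26662, π⊥ = 7+24·β' ≈ -0.26662 ∉ [-1.2, -0.8) ⇒ out
candidate 6: (m,n)=(-6,-19) → π∥ = -6-19·β ≈ -68.75274, π⊥ = -6-19·β' ≈ -0.24726 ∉ [-1.2, -0.8) ⇒ out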